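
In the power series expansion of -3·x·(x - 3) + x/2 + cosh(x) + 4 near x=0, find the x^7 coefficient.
Expand to order 7: -3·x·(x - 3) + x/2 + cosh(x) + 4 = x^6/720 + x^4/24 - 5·x^2/2 + 19·x/2 + 5 + O(x^8).
The coefficient of x^7 is 0.

Final answer: 0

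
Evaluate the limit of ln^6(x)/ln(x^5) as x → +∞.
This is an ∞/∞ indeterminate form as x → +∞.
Write ln(x^5) = 5·ln(x), reducing the quotient to ln^5(x)/5 → ∞.
Limit = ∞.

Final answer: ∞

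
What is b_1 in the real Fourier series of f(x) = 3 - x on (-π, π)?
b_1 = (1/π) ∫_{-π}^{π} f(x)·sin(1x) dx.
Evaluate the integral (use parity and integration by parts as needed): b_1 = -2.

Final answer: -2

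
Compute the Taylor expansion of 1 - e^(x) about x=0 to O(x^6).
-x^5/120 - x^4/24 - x^3/6 - x^2/2 - x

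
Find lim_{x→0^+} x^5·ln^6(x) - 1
The product is a 0·∞ indeterminate form at x → 0⁺.
Rewrite the product as ln^6(x) / x^(-5) and apply L'Hôpital, or use the standard hierarchy x^(-5) ≫ |ln x|^6 as x → 0⁺.
The indeterminate product → 0, so the limit = -1.

Final answer: -1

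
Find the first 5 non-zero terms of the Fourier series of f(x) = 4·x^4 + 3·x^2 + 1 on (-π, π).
(180 - 32·π^2)·cos(x) + (-9 + 8·π^2)·cos(2·x) + (28/27 - 32·π^2/9)·cos(3·x) + 2·π^2·cos(4·x) + 1 + π^2 + 4·π^4/5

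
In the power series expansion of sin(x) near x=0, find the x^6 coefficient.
Expand to order 6: sin(x) = x^5/120 - x^3/6 + x + O(x^7).
The coefficient of x^6 is 0.

Final answer: 0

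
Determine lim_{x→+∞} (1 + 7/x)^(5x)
As x → +∞: write (1 + 7/x)^(5x) = ((1 + 7/x)^x)^5 → (e^7)^5 = e^35.
Limit = e^(35).

Final answer: e^(35)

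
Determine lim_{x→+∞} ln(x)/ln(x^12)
This is an ∞/∞ indeterminate form as x → +∞.
Write ln(x^12) = 12·ln(x), reducing the quotient to 1/12.
Limit = 1/12.

Final answer: 1/12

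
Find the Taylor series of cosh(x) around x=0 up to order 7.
x^6/720 + x^4/24 + x^2/2 + 1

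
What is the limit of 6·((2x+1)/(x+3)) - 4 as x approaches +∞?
Evaluate the dominant behaviour as x → +∞; each term tends to a finite value or vanishes.
Limit = 8.

Final answer: 8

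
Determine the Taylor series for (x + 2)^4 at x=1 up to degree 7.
81 + 108·(x - 1) + 54·(x - 1)^2 + 12·(x - 1)^3 + (x - 1)^4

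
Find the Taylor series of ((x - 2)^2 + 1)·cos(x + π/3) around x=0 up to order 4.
x^4·(-√(3)/3 - 7/48) + x^3·(1 - √(3)/12) + x^2·(-3/4 + 2·√(3)) + x·(-5·√(3)/2 - 2) + 5/2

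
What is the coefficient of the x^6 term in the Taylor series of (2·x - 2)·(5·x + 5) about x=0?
Expand to order 6: (2·x - 2)·(5·x + 5) = 10·x^2 - 10 + O(x^7).
The coefficient of x^6 is 0.

Final answer: 0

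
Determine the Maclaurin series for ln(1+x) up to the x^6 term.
-x^6/6 + x^5/5 - x^4/4 + x^3/3 - x^2/2 + x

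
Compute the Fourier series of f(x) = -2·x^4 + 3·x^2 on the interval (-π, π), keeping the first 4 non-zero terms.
(-108 + 16·π^2)·cos(x) + (9 - 4·π^2)·cos(2·x) + (-68/27 + 16·π^2/9)·cos(3·x) - 2·π^4/5 + π^2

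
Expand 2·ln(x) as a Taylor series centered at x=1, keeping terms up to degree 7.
2·(x - 1) - (x - 1)^2 + 2·(x - 1)^3/3 - (x - 1)^4/2 + 2·(x - 1)^5/5 - (x - 1)^6/3 + 2·(x - 1)^7/7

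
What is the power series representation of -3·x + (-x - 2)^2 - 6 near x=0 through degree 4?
x^2 + x - 2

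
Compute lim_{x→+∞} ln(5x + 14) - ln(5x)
This is an ∞ − ∞ indeterminate form.
Combine the logarithms: ln(5x+14) − ln(5x) = ln((5x+14)/(5x)) = ln(1 + 14/(5x)) → ln(1) = 0.
Limit = 0.

Final answer: 0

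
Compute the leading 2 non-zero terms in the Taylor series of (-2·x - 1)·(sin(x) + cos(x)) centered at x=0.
-3·x - 1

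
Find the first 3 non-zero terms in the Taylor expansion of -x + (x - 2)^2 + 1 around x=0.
x^2 - 5·x + 5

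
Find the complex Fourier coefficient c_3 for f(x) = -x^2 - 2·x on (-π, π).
Compute the real Fourier coefficients first: a_3 = 4/9, b_3 = -4/3.
Then c_3 = (a_3 − i·b_3)/2 = 2/9 + 2·i/3.

Final answer: 2/9 + 2·i/3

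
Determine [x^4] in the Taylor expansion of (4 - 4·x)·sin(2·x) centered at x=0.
Expand to order 4: (4 - 4·x)·sin(2·x) = 16·x^4/3 - 16·x^3/3 - 8·x^2 + 8·x + O(x^5).
The coefficient of x^4 is 16/3.

Final answer: 16/3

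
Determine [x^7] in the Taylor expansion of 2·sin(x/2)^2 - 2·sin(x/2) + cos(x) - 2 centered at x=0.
Expand to order 7: 2·sin(x/2)^2 - 2·sin(x/2) + cos(x) - 2 = x^7/322560 - x^5/1920 + x^3/24 - x - 1 + O(x^8).
The coefficient of x^7 is 1/322560.

Final answer: 1/322560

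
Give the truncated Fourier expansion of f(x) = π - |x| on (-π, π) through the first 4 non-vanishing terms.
4·cos(x)/π + 4·cos(3·x)/(9·π) + 4·cos(5·x)/(25·π) + π/2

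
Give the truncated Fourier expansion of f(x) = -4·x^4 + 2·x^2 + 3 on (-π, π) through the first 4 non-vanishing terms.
(-200 + 32·π^2)·cos(x) + (14 - 8·π^2)·cos(2·x) + (-88/27 + 32·π^2/9)·cos(3·x) - 4·π^4/5 + 3 + 2·π^2/3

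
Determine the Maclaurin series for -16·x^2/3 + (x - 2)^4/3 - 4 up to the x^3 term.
-8·x^3/3 + 8·x^2/3 - 32·x/3 + 4/3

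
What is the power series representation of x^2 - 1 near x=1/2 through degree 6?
-3/4 + (x - 1/2) + (x - 1/2)^2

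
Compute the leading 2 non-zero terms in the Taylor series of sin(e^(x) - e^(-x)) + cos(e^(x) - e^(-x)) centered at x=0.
2·x + 1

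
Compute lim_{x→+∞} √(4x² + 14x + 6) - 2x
As x → +∞: multiply by the conjugate to get (14x+6)/(√(4x²+14x+6)+2x); the denominator ~ 4x, so the limit is 14/4 = 7/2.
Limit = 7/2.

Final answer: 7/2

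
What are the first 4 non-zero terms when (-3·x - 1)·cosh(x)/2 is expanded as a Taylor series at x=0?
-3·x^3/4 - x^2/4 - 3·x/2 - 1/2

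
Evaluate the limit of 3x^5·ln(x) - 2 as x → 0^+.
The product is a 0·∞ indeterminate form at x → 0⁺.
Rewrite the product as 3·ln(x) / x^(-5) and apply L'Hôpital, or use the standard hierarchy x^(-5) ≫ |ln x| as x → 0⁺.
The indeterminate product → 0, so the limit = -2.

Final answer: -2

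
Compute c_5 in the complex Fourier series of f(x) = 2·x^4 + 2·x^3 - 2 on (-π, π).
Compute the real Fourier coefficients first: a_5 = 96/625 - 16·π^2/25, b_5 = -24/125 + 4·π^2/5.
Then c_5 = (a_5 − i·b_5)/2 = -8·π^2/25 + 48/625 - 2·i·π^2/5 + 12·i/125.

Final answer: -8·π^2/25 + 48/625 - 2·i·π^2/5 + 12·i/125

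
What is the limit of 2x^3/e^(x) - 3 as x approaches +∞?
The quotient is an ∞/∞ indeterminate form as x → +∞.
The exponential denominator e^(x) dominates the polynomial numerator (e^x ≫ x^3 as x → ∞), so the quotient → 0.
Adding the constant: 0 - 3 = -3. Limit = -3.

Final answer: -3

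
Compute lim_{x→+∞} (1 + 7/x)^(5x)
As x → +∞: write (1 + 7/x)^(5x) = ((1 + 7/x)^x)^5 → (e^7)^5 = e^35.
Limit = e^(35).

Final answer: e^(35)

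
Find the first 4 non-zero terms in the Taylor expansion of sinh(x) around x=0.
x^7/5040 + x^5/120 + x^3/6 + x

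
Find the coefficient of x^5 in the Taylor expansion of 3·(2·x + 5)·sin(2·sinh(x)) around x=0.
Expand to order 5: 3·(2·x + 5)·sin(2·sinh(x)) = -23·x^5/4 - 6·x^4 - 15·x^3 + 12·x^2 + 30·x + O(x^6).
The coefficient of x^5 is -23/4.

Final answer: -23/4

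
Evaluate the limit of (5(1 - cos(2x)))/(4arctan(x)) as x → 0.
Both numerator and denominator → 0 as x → 0; this is a 0/0 indeterminate form.
Expand each to leading order near x = 0: numerator ~ 10·x^2, denominator ~ 4·x.
The limit of the ratio is 0.

Final answer: 0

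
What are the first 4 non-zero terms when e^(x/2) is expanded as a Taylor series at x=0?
x^3/48 + x^2/8 + x/2 + 1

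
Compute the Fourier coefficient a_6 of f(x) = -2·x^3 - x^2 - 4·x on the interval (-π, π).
a_6 = (1/π) ∫_{-π}^{π} f(x)·cos(6x) dx.
Evaluate the integral (use parity and integration by parts as needed): a_6 = -1/9.

Final answer: -1/9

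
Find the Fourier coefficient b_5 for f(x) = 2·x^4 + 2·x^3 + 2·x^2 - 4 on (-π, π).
b_5 = (1/π) ∫_{-π}^{π} f(x)·sin(5x) dx.
Evaluate the integral (use parity and integration by parts as needed): b_5 = -24/125 + 4·π^2/5.

Final answer: -24/125 + 4·π^2/5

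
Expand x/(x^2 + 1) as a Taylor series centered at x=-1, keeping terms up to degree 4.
-1/2 + (x + 1)^2/4 + (x + 1)^3/4 + (x + 1)^4/8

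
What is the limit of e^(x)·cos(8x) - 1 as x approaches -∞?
Evaluate the dominant behaviour as x → -∞; each term tends to a finite value or vanishes.
Limit = -1.

Final answer: -1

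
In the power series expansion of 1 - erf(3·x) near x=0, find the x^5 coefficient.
Expand to order 5: 1 - erf(3·x) = -243·x^5/(5·√(π)) + 18·x^3/√(π) - 6·x/√(π) + 1 + O(x^6).
The coefficient of x^5 is -243/(5·√(π)).

Final answer: -243/(5·√(π))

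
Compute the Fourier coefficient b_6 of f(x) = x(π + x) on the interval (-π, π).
b_6 = (1/π) ∫_{-π}^{π} f(x)·sin(6x) dx.
Evaluate the integral (use parity and integration by parts as needed): b_6 = -π/3.

Final answer: -π/3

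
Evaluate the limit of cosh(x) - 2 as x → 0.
Direct substitution at x = 0 gives -1.

Final answer: -1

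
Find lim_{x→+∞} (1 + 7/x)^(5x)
As x → +∞: write (1 + 7/x)^(5x) = ((1 + 7/x)^x)^5 → (e^7)^5 = e^35.
Limit = e^(35).

Final answer: e^(35)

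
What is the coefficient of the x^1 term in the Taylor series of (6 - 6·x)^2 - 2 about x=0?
Expand to order 1: (6 - 6·x)^2 - 2 = 34 - 72·x + O(x^2).
The coefficient of x^1 is -72.

Final answer: -72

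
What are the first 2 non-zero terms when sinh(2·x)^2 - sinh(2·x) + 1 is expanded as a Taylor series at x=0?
1 - 2·x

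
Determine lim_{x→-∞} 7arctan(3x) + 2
Evaluate the dominant behaviour as x → -∞; each term tends to a finite value or vanishes.
Limit = 2 - 7·π/2.

Final answer: 2 - 7·π/2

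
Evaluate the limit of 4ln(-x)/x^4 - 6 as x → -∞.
The quotient is an ∞/∞ indeterminate form as x → -∞.
Compare growth rates of the dominant terms (exponentials ≫ polynomials ≫ logarithms), or apply L'Hôpital's rule; the quotient → 0.
Adding the constant: 0 - 6 = -6. Limit = -6.

Final answer: -6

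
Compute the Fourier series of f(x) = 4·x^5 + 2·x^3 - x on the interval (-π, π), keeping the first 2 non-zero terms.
(-156·π^2 + 8·π^4 + 934)·sin(x) + (-4·π^4 - 26 + 18·π^2)·sin(2·x)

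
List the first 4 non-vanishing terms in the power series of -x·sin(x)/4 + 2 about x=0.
-x^6/480 + x^4/24 - x^2/4 + 2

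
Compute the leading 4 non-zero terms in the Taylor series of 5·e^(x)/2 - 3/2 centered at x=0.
5·x^3/12 + 5·x^2/4 + 5·x/2 + 1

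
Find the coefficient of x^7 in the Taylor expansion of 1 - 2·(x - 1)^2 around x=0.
Expand to order 7: 1 - 2·(x - 1)^2 = -2·x^2 + 4·x - 1 + O(x^8).
The coefficient of x^7 is 0.

Final answer: 0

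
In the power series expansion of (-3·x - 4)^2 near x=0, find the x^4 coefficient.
Expand to order 4: (-3·x - 4)^2 = 9·x^2 + 24·x + 16 + O(x^5).
The coefficient of x^4 is 0.

Final answer: 0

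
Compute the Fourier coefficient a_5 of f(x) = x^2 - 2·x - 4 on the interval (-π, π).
a_5 = (1/π) ∫_{-π}^{π} f(x)·cos(5x) dx.
Evaluate the integral (use parity and integration by parts as needed): a_5 = -4/25.

Final answer: -4/25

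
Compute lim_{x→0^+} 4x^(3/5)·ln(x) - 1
The product is a 0·∞ indeterminate form at x → 0⁺.
Rewrite the product as 4·ln(x) / x^(-3/5) and apply L'Hôpital, or use the standard hierarchy x^(-3/5) ≫ |ln x| as x → 0⁺.
The indeterminate product → 0, so the limit = -1.

Final answer: -1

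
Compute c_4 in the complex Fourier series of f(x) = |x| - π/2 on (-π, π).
Compute the real Fourier coefficients first: a_4 = 0, b_4 = 0.
Then c_4 = (a_4 − i·b_4)/2 = 0.

Final answer: 0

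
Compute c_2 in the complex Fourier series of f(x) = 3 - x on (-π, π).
Compute the real Fourier coefficients first: a_2 = 0, b_2 = 1.
Then c_2 = (a_2 − i·b_2)/2 = -i/2.

Final answer: -i/2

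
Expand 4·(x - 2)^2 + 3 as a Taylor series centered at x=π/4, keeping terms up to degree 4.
-4·π + π^2/4 + 19 + (-16 + 2·π)·(x - π/4) + 4·(x - π/4)^2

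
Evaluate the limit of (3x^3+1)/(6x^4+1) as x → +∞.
This is an ∞/∞ indeterminate form as x → +∞.
Divide numerator and denominator by x^4 and let the lower-order terms vanish; the numerator's degree 3 is below the denominator's degree 4, so the quotient → 0.
Limit = 0.

Final answer: 0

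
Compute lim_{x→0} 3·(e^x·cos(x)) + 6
Direct substitution at x = 0 gives 9.

Final answer: 9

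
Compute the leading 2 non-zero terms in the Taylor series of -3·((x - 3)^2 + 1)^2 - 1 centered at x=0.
360·x - 301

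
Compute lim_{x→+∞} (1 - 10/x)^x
As x → +∞: this is the defining limit (1 - 10/x)^x → e^(-10).
Limit = e^(-10).

Final answer: e^(-10)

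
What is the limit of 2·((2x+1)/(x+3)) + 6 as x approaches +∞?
Evaluate the dominant behaviour as x → +∞; each term tends to a finite value or vanishes.
Limit = 10.

Final answer: 10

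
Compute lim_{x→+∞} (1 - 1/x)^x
As x → +∞: this is the defining limit (1 - 1/x)^x → e^(-1).
Limit = e^(-1).

Final answer: e^(-1)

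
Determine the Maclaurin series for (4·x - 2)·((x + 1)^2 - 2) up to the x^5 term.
4·x^3 + 6·x^2 - 8·x + 2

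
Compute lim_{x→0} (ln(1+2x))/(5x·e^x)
Both numerator and denominator → 0 as x → 0; this is a 0/0 indeterminate form.
Expand each to leading order near x = 0: numerator ~ 2·x, denominator ~ 5·x.
The limit of the ratio is 2/5.

Final answer: 2/5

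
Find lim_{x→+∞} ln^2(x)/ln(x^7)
This is an ∞/∞ indeterminate form as x → +∞.
Write ln(x^7) = 7·ln(x), reducing the quotient to ln(x)/7 → ∞.
Limit = ∞.

Final answer: ∞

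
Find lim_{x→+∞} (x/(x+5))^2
As x → +∞: x/(x+5) = 1/(1 + 5/x) → 1, and the 2nd power of a limit-1 base also → 1.
Limit = 1.

Final answer: 1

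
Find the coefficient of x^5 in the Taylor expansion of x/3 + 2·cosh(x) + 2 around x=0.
Expand to order 5: x/3 + 2·cosh(x) + 2 = x^4/12 + x^2 + x/3 + 4 + O(x^6).
The coefficient of x^5 is 0.

Final answer: 0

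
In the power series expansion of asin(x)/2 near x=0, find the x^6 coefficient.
Expand to order 6: asin(x)/2 = 3·x^5/80 + x^3/12 + x/2 + O(x^7).
The coefficient of x^6 is 0.

Final answer: 0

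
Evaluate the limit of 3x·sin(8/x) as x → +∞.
As x → +∞: let u = 8/x → 0⁺; then 3·x·sin(8/x) = 3·8·sin(u)/u → 3·8·1 = 24.
Limit = 24.

Final answer: 24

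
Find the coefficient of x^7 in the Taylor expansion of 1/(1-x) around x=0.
Expand to order 7: 1/(1-x) = x^7 + x^6 + x^5 + x^4 + x^3 + x^2 + x + 1 + O(x^8).
The coefficient of x^7 is 1.

Final answer: 1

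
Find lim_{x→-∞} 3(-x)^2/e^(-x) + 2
The quotient is an ∞/∞ indeterminate form as x → -∞.
Compare growth rates of the dominant terms (exponentials ≫ polynomials ≫ logarithms), or apply L'Hôpital's rule; the quotient → 0.
Adding the constant: 0 + 2 = 2. Limit = 2.

Final answer: 2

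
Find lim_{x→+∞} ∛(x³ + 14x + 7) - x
This is an ∞ − ∞ indeterminate form.
Multiply by (A² + AB + B²)/(A² + AB + B²) where A = ∛(x³+14x + 7), B = x to use A³ − B³ = (A−B)(A²+AB+B²); the x³ terms cancel, leaving (14x + 7)/(A²+AB+B²) with denominator ~ 3x², so the limit is 0.
Limit = 0.

Final answer: 0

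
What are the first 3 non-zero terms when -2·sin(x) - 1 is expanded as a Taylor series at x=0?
x^3/3 - 2·x - 1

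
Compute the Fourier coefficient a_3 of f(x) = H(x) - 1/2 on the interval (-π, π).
a_3 = (1/π) ∫_{-π}^{π} f(x)·cos(3x) dx.
Evaluate the integral (use parity and integration by parts as needed): a_3 = 0.

Final answer: 0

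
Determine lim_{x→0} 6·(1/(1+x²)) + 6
Direct substitution at x = 0 gives 12.

Final answer: 12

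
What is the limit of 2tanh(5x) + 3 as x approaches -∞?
Evaluate the dominant behaviour as x → -∞; each term tends to a finite value or vanishes.
Limit = 1.

Final answer: 1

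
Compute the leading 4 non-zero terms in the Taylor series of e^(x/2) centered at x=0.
x^3/48 + x^2/8 + x/2 + 1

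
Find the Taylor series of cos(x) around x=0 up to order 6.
-x^6/720 + x^4/24 - x^2/2 + 1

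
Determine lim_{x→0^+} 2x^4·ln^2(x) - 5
The product is a 0·∞ indeterminate form at x → 0⁺.
Rewrite the product as 2·ln^2(x) / x^(-4) and apply L'Hôpital, or use the standard hierarchy x^(-4) ≫ |ln x|^2 as x → 0⁺.
The indeterminate product → 0, so the limit = -5.

Final answer: -5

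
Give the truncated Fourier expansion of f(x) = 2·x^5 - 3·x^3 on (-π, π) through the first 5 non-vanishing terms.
(-86·π^2 + 4·π^4 + 516)·sin(x) + (-2·π^4 - 39/2 + 13·π^2)·sin(2·x) + (-134·π^2/27 + 268/81 + 4·π^4/3)·sin(3·x) + (-π^4 - 33/32 + 11·π^2/4)·sin(4·x) + (-46·π^2/25 + 276/625 + 4·π^4/5)·sin(5·x)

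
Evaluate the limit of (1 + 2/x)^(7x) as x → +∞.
As x → +∞: write (1 + 2/x)^(7x) = ((1 + 2/x)^x)^7 → (e^2)^7 = e^14.
Limit = e^(14).

Final answer: e^(14)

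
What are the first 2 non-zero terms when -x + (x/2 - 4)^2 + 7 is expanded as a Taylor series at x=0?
23 - 5·x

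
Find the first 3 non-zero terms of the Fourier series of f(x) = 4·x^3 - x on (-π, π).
(-50 + 8·π^2)·sin(x) + (7 - 4·π^2)·sin(2·x) + (-22/9 + 8·π^2/3)·sin(3·x)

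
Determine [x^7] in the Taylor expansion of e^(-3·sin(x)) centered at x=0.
Expand to order 7: e^(-3·sin(x)) = 23·x^7/30 - 83·x^6/80 + x^5/5 + 15·x^4/8 - 4·x^3 + 9·x^2/2 - 3·x + 1 + O(x^8).
The coefficient of x^7 is 23/30.

Final answer: 23/30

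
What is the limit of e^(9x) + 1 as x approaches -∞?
Evaluate the dominant behaviour as x → -∞; each term tends to a finite value or vanishes.
Limit = 1.

Final answer: 1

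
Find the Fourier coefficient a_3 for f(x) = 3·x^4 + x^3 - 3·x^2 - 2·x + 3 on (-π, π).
a_3 = (1/π) ∫_{-π}^{π} f(x)·cos(3x) dx.
Evaluate the integral (use parity and integration by parts as needed): a_3 = 28/9 - 8·π^2/3.

Final answer: 28/9 - 8·π^2/3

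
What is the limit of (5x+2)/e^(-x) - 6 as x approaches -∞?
The quotient is an ∞/∞ indeterminate form as x → -∞.
Compare growth rates of the dominant terms (exponentials ≫ polynomials ≫ logarithms), or apply L'Hôpital's rule; the quotient → 0.
Adding the constant: 0 - 6 = -6. Limit = -6.

Final answer: -6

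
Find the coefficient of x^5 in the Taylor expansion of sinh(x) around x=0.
Expand to order 5: sinh(x) = x^5/120 + x^3/6 + x + O(x^6).
The coefficient of x^5 is 1/120.

Final answer: 1/120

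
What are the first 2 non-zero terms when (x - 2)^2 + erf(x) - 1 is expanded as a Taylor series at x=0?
x·(-4 + 2/√(π)) + 3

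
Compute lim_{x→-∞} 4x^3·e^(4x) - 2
The product is a 0·∞ indeterminate form at x → -∞.
Rewrite the product as 4x^3 / e^(-4x) (an ∞/∞ form) and apply L'Hôpital, or use the standard hierarchy e^(4|x|) ≫ |x^3| as x → -∞.
The indeterminate product → 0, so the limit = -2.

Final answer: -2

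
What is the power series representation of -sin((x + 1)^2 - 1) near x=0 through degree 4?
2·x^4 + 4·x^3/3 - x^2 - 2·x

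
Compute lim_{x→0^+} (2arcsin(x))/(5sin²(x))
Both numerator and denominator → 0 as x → 0^+; this is a 0/0 indeterminate form.
Expand each to leading order near x = 0: numerator ~ 2·x, denominator ~ 5·x^2.
The limit of the ratio is ∞.

Final answer: ∞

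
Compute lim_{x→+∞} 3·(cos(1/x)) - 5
Evaluate the dominant behaviour as x → +∞; each term tends to a finite value or vanishes.
Limit = -2.

Final answer: -2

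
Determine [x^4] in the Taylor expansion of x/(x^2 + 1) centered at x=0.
Expand to order 4: x/(x^2 + 1) = -x^3 + x + O(x^5).
The coefficient of x^4 is 0.

Final answer: 0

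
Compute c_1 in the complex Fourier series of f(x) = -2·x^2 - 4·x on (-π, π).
Compute the real Fourier coefficients first: a_1 = 8, b_1 = -8.
Then c_1 = (a_1 − i·b_1)/2 = 4 + 4·i.

Final answer: 4 + 4·i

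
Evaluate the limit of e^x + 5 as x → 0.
Direct substitution at x = 0 gives 6.

Final answer: 6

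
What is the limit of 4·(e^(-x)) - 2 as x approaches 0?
Direct substitution at x = 0 gives 2.

Final answer: 2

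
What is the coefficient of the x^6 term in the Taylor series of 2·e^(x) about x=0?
Expand to order 6: 2·e^(x) = x^6/360 + x^5/60 + x^4/12 + x^3/3 + x^2 + 2·x + 2 + O(x^7).
The coefficient of x^6 is 1/360.

Final answer: 1/360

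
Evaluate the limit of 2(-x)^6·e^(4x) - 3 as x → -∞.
The product is a 0·∞ indeterminate form at x → -∞.
Rewrite the product as 2(-x)^6 / e^(-4x) (an ∞/∞ form) and apply L'Hôpital, or use the standard hierarchy e^(4|x|) ≫ |(-x)^6| as x → -∞.
The indeterminate product → 0, so the limit = -3.

Final answer: -3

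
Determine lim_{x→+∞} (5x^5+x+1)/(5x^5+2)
This is an ∞/∞ indeterminate form as x → +∞.
Divide numerator and denominator by x^5 and let the lower-order terms vanish; the leading terms give 5/5 = 1.
Limit = 1.

Final answer: 1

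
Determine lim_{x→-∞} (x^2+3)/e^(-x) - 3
The quotient is an ∞/∞ indeterminate form as x → -∞.
Compare growth rates of the dominant terms (exponentials ≫ polynomials ≫ logarithms), or apply L'Hôpital's rule; the quotient → 0.
Adding the constant: 0 - 3 = -3. Limit = -3.

Final answer: -3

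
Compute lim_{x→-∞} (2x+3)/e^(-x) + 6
The quotient is an ∞/∞ indeterminate form as x → -∞.
Compare growth rates of the dominant terms (exponentials ≫ polynomials ≫ logarithms), or apply L'Hôpital's rule; the quotient → 0.
Adding the constant: 0 + 6 = 6. Limit = 6.

Final answer: 6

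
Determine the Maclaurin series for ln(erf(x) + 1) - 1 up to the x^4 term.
x^4·(-12 + 4·π)/(3·π^2) + x^3·(8 - 2·π)/(3·π^(3/2)) - 2·x^2/π + 2·x/√(π) - 1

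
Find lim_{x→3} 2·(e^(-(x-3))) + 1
Direct substitution at x = 3 gives 3.

Final answer: 3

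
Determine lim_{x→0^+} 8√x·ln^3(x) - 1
The product is a 0·∞ indeterminate form at x → 0⁺.
Rewrite the product as 8·ln^3(x) / x^(-1/2) and apply L'Hôpital, or use the standard hierarchy x^(-1/2) ≫ |ln x|^3 as x → 0⁺.
The indeterminate product → 0, so the limit = -1.

Final answer: -1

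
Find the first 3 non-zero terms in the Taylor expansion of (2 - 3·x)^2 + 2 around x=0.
9·x^2 - 12·x + 6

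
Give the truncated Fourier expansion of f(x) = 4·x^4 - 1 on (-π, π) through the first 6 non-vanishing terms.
(192 - 32·π^2)·cos(x) + (-12 + 8·π^2)·cos(2·x) + (64/27 - 32·π^2/9)·cos(3·x) + (-3/4 + 2·π^2)·cos(4·x) + (192/625 - 32·π^2/25)·cos(5·x) - 1 + 4·π^4/5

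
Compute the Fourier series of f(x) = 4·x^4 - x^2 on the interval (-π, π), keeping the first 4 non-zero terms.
(196 - 32·π^2)·cos(x) + (-13 + 8·π^2)·cos(2·x) + (76/27 - 32·π^2/9)·cos(3·x) - π^2/3 + 4·π^4/5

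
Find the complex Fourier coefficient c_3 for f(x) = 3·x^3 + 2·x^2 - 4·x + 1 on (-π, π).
Compute the real Fourier coefficients first: a_3 = -8/9, b_3 = -4 + 2·π^2.
Then c_3 = (a_3 − i·b_3)/2 = -4/9 - i·π^2 + 2·i.

Final answer: -4/9 - i·π^2 + 2·i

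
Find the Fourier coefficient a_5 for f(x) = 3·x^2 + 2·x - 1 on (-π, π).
a_5 = (1/π) ∫_{-π}^{π} f(x)·cos(5x) dx.
Evaluate the integral (use parity and integration by parts as needed): a_5 = -12/25.

Final answer: -12/25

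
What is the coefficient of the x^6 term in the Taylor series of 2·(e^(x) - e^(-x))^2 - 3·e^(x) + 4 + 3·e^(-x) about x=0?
Expand to order 6: 2·(e^(x) - e^(-x))^2 - 3·e^(x) + 4 + 3·e^(-x) = 16·x^6/45 - x^5/20 + 8·x^4/3 - x^3 + 8·x^2 - 6·x + 4 + O(x^7).
The coefficient of x^6 is 16/45.

Final answer: 16/45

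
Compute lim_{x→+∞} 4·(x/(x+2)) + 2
Evaluate the dominant behaviour as x → +∞; each term tends to a finite value or vanishes.
Limit = 6.

Final answer: 6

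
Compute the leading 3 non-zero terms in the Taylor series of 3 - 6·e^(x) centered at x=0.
-3·x^2 - 6·x - 3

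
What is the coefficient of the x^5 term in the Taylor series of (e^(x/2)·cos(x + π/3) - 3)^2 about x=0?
Expand to order 5: (e^(x/2)·cos(x + π/3) - 3)^2 = x^5·(25·(-1/10 + √(3)/5)·(7/1920 - √(3)/80)/2 - 19·√(3)/768 - 41/1536 + 25·(11/240 - √(3)/120)·(3/40 + √(3)/10)/2) + x^4·(-5·√(3)/32 + 35/768 + 25·(-1/10 + √(3)/5)·(11/240 - √(3)/120)/2 + 25·(3/40 + √(3)/10)^2/4) + x^3·(-5·√(3)/48 + 55/96 + 25·(-1/10 + √(3)/5)·(3/40 + √(3)/10)/2) + x^2·(25·(-1/10 + √(3)/5)^2/4 + 15/16 + 5·√(3)/4) + x·(-5/4 + 5·√(3)/2) + 25/4 + O(x^6).
The coefficient of x^5 is 25·(-1/10 + √(3)/5)·(7/1920 - √(3)/80)/2 - 19·√(3)/768 - 41/1536 + 25·(11/240 - √(3)/120)·(3/40 + √(3)/10)/2.

Final answer: 25·(-1/10 + √(3)/5)·(7/1920 - √(3)/80)/2 - 19·√(3)/768 - 41/1536 + 25·(11/240 - √(3)/120)·(3/40 + √(3)/10)/2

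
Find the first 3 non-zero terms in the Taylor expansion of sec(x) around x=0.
5·x^4/24 + x^2/2 + 1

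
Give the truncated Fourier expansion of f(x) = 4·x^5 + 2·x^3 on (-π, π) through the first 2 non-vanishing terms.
(-156·π^2 + 8·π^4 + 936)·sin(x) + (-4·π^4 - 27 + 18·π^2)·sin(2·x)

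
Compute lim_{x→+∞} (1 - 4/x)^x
As x → +∞: this is the defining limit (1 - 4/x)^x → e^(-4).
Limit = e^(-4).

Final answer: e^(-4)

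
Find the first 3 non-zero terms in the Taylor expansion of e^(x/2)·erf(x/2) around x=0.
x^3/(24·√(π)) + x^2/(2·√(π)) + x/√(π)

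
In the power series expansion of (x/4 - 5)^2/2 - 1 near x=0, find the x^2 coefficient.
Expand to order 2: (x/4 - 5)^2/2 - 1 = x^2/32 - 5·x/4 + 23/2 + O(x^3).
The coefficient of x^2 is 1/32.

Final answer: 1/32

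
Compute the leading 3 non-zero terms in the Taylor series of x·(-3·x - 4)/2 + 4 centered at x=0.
-3·x^2/2 - 2·x + 4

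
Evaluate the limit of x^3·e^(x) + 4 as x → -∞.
The product is a 0·∞ indeterminate form at x → -∞.
Rewrite the product as x^3 / e^(-x) (an ∞/∞ form) and apply L'Hôpital, or use the standard hierarchy e^(|x|) ≫ |x^3| as x → -∞.
The indeterminate product → 0, so the limit = 4.

Final answer: 4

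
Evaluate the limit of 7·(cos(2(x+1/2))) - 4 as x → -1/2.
Direct substitution at x = -1/2 gives 3.

Final answer: 3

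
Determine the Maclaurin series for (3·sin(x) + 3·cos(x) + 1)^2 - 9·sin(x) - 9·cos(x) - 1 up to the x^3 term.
-23·x^3/2 + 3·x^2/2 + 15·x + 6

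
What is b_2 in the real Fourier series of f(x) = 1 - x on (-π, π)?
b_2 = (1/π) ∫_{-π}^{π} f(x)·sin(2x) dx.
Evaluate the integral (use parity and integration by parts as needed): b_2 = 1.

Final answer: 1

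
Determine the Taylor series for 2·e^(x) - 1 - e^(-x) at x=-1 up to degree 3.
(-e^(2) - e + 2)·e^(-1) + (2 + e^(2))·e^(-1)·(x + 1) + (2 - e^(2))·e^(-1)·(x + 1)^2/2 + (2 + e^(2))·e^(-1)·(x + 1)^3/6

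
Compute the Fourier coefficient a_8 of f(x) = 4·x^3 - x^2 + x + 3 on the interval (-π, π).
a_8 = (1/π) ∫_{-π}^{π} f(x)·cos(8x) dx.
Evaluate the integral (use parity and integration by parts as needed): a_8 = -1/16.

Final answer: -1/16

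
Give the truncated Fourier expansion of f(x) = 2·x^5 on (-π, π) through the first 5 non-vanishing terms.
(-80·π^2 + 4·π^4 + 480)·sin(x) + (-2·π^4 - 15 + 10·π^2)·sin(2·x) + (-80·π^2/27 + 160/81 + 4·π^4/3)·sin(3·x) + (-π^4 - 15/32 + 5·π^2/4)·sin(4·x) + (-16·π^2/25 + 96/625 + 4·π^4/5)·sin(5·x)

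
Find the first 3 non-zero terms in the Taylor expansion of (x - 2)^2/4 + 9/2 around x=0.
x^2/4 - x + 11/2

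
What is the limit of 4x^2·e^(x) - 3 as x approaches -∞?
The product is a 0·∞ indeterminate form at x → -∞.
Rewrite the product as 4x^2 / e^(-x) (an ∞/∞ form) and apply L'Hôpital, or use the standard hierarchy e^(|x|) ≫ |x^2| as x → -∞.
The indeterminate product → 0, so the limit = -3.

Final answer: -3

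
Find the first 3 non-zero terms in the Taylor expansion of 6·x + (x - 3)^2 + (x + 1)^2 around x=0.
2·x^2 + 2·x + 10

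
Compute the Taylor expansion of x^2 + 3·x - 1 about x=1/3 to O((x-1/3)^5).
1/9 + 11·(x - 1/3)/3 + (x - 1/3)^2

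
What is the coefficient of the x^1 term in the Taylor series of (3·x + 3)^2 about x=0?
Expand to order 1: (3·x + 3)^2 = 18·x + 9 + O(x^2).
The coefficient of x^1 is 18.

Final answer: 18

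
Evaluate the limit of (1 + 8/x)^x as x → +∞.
As x → +∞: this is the defining limit (1 + 8/x)^x → e^8.
Limit = e^(8).

Final answer: e^(8)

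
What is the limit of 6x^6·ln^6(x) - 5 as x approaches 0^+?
The product is a 0·∞ indeterminate form at x → 0⁺.
Rewrite the product as 6·ln^6(x) / x^(-6) and apply L'Hôpital, or use the standard hierarchy x^(-6) ≫ |ln x|^6 as x → 0⁺.
The indeterminate product → 0, so the limit = -5.

Final answer: -5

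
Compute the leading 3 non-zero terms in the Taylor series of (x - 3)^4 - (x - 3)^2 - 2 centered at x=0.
53·x^2 - 102·x + 70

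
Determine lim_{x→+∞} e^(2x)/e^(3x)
This is an ∞/∞ indeterminate form as x → +∞.
Rewrite e^(2x)/e^(3x) = e^((2−3)x) = e^(-x); the exponent coefficient is -1 < 0 so e^(-x) → 0.
Limit = 0.

Final answer: 0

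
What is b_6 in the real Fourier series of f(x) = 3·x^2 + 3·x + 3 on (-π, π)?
b_6 = (1/π) ∫_{-π}^{π} f(x)·sin(6x) dx.
Evaluate the integral (use parity and integration by parts as needed): b_6 = -1.

Final answer: -1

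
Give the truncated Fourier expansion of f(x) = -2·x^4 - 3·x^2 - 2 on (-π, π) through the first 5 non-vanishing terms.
(-84 + 16·π^2)·cos(x) + (3 - 4·π^2)·cos(2·x) + (4/27 + 16·π^2/9)·cos(3·x) + (-π^2 - 3/8)·cos(4·x) - 2·π^4/5 - π^2 - 2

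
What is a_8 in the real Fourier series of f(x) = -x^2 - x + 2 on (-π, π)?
a_8 = (1/π) ∫_{-π}^{π} f(x)·cos(8x) dx.
Evaluate the integral (use parity and integration by parts as needed): a_8 = -1/16.

Final answer: -1/16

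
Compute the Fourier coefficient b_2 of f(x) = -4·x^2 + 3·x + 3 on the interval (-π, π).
b_2 = (1/π) ∫_{-π}^{π} f(x)·sin(2x) dx.
Evaluate the integral (use parity and integration by parts as needed): b_2 = -3.

Final answer: -3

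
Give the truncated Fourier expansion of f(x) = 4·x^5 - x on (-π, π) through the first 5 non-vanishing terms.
(-160·π^2 + 8·π^4 + 958)·sin(x) + (-4·π^4 - 29 + 20·π^2)·sin(2·x) + (-160·π^2/27 + 266/81 + 8·π^4/3)·sin(3·x) + (-2·π^4 - 7/16 + 5·π^2/2)·sin(4·x) + (-32·π^2/25 - 58/625 + 8·π^4/5)·sin(5·x)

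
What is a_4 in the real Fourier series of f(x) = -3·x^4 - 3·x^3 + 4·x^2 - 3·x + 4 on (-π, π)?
a_4 = (1/π) ∫_{-π}^{π} f(x)·cos(4x) dx.
Evaluate the integral (use parity and integration by parts as needed): a_4 = 25/16 - 3·π^2/2.

Final answer: 25/16 - 3·π^2/2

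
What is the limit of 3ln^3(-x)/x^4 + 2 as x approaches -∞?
The quotient is an ∞/∞ indeterminate form as x → -∞.
Compare growth rates of the dominant terms (exponentials ≫ polynomials ≫ logarithms), or apply L'Hôpital's rule; the quotient → 0.
Adding the constant: 0 + 2 = 2. Limit = 2.

Final answer: 2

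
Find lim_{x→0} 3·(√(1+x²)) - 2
Direct substitution at x = 0 gives 1.

Final answer: 1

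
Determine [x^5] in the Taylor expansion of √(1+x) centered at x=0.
Expand to order 5: √(1+x) = 7·x^5/256 - 5·x^4/128 + x^3/16 - x^2/8 + x/2 + 1 + O(x^6).
The coefficient of x^5 is 7/256.

Final answer: 7/256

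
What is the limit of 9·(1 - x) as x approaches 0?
Direct substitution at x = 0 gives 9.

Final answer: 9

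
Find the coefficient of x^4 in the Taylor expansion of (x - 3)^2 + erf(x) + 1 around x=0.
Expand to order 4: (x - 3)^2 + erf(x) + 1 = -2·x^3/(3·√(π)) + x^2 + x·(-6 + 2/√(π)) + 10 + O(x^5).
The coefficient of x^4 is 0.

Final answer: 0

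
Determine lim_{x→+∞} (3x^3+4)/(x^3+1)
This is an ∞/∞ indeterminate form as x → +∞.
Divide numerator and denominator by x^3 and let the lower-order terms vanish; the leading terms give 3/1 = 3.
Limit = 3.

Final answer: 3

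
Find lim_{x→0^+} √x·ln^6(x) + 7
The product is a 0·∞ indeterminate form at x → 0⁺.
Rewrite the product as ln^6(x) / x^(-1/2) and apply L'Hôpital, or use the standard hierarchy x^(-1/2) ≫ |ln x|^6 as x → 0⁺.
The indeterminate product → 0, so the limit = 7.

Final answer: 7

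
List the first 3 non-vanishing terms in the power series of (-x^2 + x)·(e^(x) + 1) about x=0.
-x^3/2 - x^2 + 2·x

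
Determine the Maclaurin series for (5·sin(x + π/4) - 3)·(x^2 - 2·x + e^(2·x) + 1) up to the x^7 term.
x^7·(-√(2)/8 - 8/105) + x^6·(-7·√(2)/36 - 4/15) + x^5·(-4/5 - 13·√(2)/24) + x^4·(-2 + 35·√(2)/24) + x^3·(-4 + 10·√(2)) + x^2·(-9 + 5·√(2)) + 5·√(2)·x - 6 + 5·√(2)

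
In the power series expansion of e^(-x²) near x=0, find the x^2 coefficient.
Expand to order 2: e^(-x²) = 1 - x^2 + O(x^3).
The coefficient of x^2 is -1.

Final answer: -1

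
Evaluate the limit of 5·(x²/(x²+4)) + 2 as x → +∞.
Evaluate the dominant behaviour as x → +∞; each term tends to a finite value or vanishes.
Limit = 7.

Final answer: 7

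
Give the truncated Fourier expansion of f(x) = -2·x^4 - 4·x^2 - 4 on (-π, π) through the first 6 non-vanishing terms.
(-80 + 16·π^2)·cos(x) + (2 - 4·π^2)·cos(2·x) + (16/27 + 16·π^2/9)·cos(3·x) + (-π^2 - 5/8)·cos(4·x) + (304/625 + 16·π^2/25)·cos(5·x) - 2·π^4/5 - 4·π^2/3 - 4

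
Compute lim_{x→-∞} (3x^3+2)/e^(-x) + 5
The quotient is an ∞/∞ indeterminate form as x → -∞.
Compare growth rates of the dominant terms (exponentials ≫ polynomials ≫ logarithms), or apply L'Hôpital's rule; the quotient → 0.
Adding the constant: 0 + 5 = 5. Limit = 5.

Final answer: 5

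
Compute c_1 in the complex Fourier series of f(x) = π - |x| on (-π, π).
Compute the real Fourier coefficients first: a_1 = 4/π, b_1 = 0.
Then c_1 = (a_1 − i·b_1)/2 = 2/π.

Final answer: 2/π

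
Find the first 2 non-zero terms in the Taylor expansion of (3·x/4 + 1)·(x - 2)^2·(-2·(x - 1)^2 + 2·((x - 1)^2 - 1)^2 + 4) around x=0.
14·x + 8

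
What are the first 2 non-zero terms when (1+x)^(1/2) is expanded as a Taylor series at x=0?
x/2 + 1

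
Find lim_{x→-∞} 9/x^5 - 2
Evaluate the dominant behaviour as x → -∞; each term tends to a finite value or vanishes.
Limit = -2.

Final answer: -2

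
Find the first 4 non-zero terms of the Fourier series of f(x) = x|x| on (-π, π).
(-8 + 2·π^2)·sin(x)/π - π·sin(2·x) + (-8 + 18·π^2)·sin(3·x)/(27·π) - π·sin(4·x)/2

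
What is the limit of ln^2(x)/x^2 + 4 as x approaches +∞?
The quotient is an ∞/∞ indeterminate form as x → +∞.
The polynomial denominator x^2 dominates the logarithmic numerator (any positive power of x ≫ ln^2(x) as x → ∞), so the quotient → 0.
Adding the constant: 0 + 4 = 4. Limit = 4.

Final answer: 4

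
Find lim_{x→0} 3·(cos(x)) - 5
Direct substitution at x = 0 gives -2.

Final answer: -2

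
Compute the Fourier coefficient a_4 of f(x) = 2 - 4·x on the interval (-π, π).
a_4 = (1/π) ∫_{-π}^{π} f(x)·cos(4x) dx.
Evaluate the integral (use parity and integration by parts as needed): a_4 = 0.

Final answer: 0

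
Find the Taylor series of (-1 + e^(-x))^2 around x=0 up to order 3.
-x^3 + x^2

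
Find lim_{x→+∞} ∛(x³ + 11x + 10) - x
This is an ∞ − ∞ indeterminate form.
Multiply by (A² + AB + B²)/(A² + AB + B²) where A = ∛(x³+11x + 10), B = x to use A³ − B³ = (A−B)(A²+AB+B²); the x³ terms cancel, leaving (11x + 10)/(A²+AB+B²) with denominator ~ 3x², so the limit is 0.
Limit = 0.

Final answer: 0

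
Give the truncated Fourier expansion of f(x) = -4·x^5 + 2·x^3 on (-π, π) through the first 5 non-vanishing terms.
(-984 - 8·π^4 + 164·π^2)·sin(x) + (-22·π^2 + 33 + 4·π^4)·sin(2·x) + (-8·π^4/3 - 392/81 + 196·π^2/27)·sin(3·x) + (-7·π^2/2 + 21/16 + 2·π^4)·sin(4·x) + (-8·π^4/5 - 312/625 + 52·π^2/25)·sin(5·x)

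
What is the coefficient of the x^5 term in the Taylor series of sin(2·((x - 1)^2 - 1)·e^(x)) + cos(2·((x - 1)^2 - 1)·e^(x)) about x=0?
Expand to order 5: sin(2·((x - 1)^2 - 1)·e^(x)) + cos(2·((x - 1)^2 - 1)·e^(x)) = 223·x^5/10 + 25·x^4 + 8·x^3/3 - 10·x^2 - 4·x + 1 + O(x^6).
The coefficient of x^5 is 223/10.

Final answer: 223/10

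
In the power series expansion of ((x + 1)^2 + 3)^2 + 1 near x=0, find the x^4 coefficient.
Expand to order 4: ((x + 1)^2 + 3)^2 + 1 = x^4 + 4·x^3 + 12·x^2 + 16·x + 17 + O(x^5).
The coefficient of x^4 is 1.

Final answer: 1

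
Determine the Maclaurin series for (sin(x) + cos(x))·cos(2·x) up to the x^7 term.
-1093·x^7/5040 - 73·x^6/144 + 121·x^5/120 + 41·x^4/24 - 13·x^3/6 - 5·x^2/2 + x + 1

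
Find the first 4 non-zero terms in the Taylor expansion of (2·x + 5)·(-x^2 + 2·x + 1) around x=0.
-2·x^3 - x^2 + 12·x + 5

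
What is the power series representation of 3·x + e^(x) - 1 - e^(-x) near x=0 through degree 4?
x^3/3 + 5·x - 1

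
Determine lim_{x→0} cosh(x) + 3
Direct substitution at x = 0 gives 4.

Final answer: 4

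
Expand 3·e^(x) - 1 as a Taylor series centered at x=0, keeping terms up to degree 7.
x^7/1680 + x^6/240 + x^5/40 + x^4/8 + x^3/2 + 3·x^2/2 + 3·x + 2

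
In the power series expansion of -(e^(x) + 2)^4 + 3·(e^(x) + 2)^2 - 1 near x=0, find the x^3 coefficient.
Expand to order 3: -(e^(x) + 2)^4 + 3·(e^(x) + 2)^2 - 1 = -78·x^3 - 96·x^2 - 90·x - 55 + O(x^4).
The coefficient of x^3 is -78.

Final answer: -78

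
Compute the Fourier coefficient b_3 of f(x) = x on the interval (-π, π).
b_3 = (1/π) ∫_{-π}^{π} f(x)·sin(3x) dx.
Evaluate the integral (use parity and integration by parts as needed): b_3 = 2/3.

Final answer: 2/3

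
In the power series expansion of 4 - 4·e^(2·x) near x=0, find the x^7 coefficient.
Expand to order 7: 4 - 4·e^(2·x) = -32·x^7/315 - 16·x^6/45 - 16·x^5/15 - 8·x^4/3 - 16·x^3/3 - 8·x^2 - 8·x + O(x^8).
The coefficient of x^7 is -32/315.

Final answer: -32/315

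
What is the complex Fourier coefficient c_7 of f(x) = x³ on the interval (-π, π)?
Compute the real Fourier coefficients first: a_7 = 0, b_7 = -12/343 + 2·π^2/7.
Then c_7 = (a_7 − i·b_7)/2 = -i·π^2/7 + 6·i/343.

Final answer: -i·π^2/7 + 6·i/343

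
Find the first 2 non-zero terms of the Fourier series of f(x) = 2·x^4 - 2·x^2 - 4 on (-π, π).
(104 - 16·π^2)·cos(x) - 2·π^2/3 - 4 + 2·π^4/5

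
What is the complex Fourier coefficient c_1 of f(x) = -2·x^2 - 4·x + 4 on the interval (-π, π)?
Compute the real Fourier coefficients first: a_1 = 8, b_1 = -8.
Then c_1 = (a_1 − i·b_1)/2 = 4 + 4·i.

Final answer: 4 + 4·i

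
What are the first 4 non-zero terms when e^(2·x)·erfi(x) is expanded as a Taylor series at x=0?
4·x^4/√(π) + 14·x^3/(3·√(π)) + 4·x^2/√(π) + 2·x/√(π)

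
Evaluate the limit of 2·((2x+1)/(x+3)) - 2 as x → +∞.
Evaluate the dominant behaviour as x → +∞; each term tends to a finite value or vanishes.
Limit = 2.

Final answer: 2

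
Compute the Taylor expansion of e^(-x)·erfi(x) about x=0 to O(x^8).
449·x^7/(2520·√(π)) - 59·x^6/(180·√(π)) + 37·x^5/(60·√(π)) - x^4/√(π) + 5·x^3/(3·√(π)) - 2·x^2/√(π) + 2·x/√(π)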